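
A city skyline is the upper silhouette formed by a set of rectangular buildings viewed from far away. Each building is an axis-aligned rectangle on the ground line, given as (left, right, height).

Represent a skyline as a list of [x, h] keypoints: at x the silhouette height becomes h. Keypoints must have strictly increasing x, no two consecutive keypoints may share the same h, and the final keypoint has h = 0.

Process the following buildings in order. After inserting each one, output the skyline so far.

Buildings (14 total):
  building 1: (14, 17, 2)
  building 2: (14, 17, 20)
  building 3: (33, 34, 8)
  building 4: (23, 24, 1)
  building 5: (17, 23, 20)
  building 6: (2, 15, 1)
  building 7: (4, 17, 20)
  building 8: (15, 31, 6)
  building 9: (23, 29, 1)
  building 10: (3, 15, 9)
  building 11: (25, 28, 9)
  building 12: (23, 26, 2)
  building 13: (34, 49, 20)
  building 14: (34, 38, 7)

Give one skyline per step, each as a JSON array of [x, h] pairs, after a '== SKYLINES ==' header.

== SKYLINES ==
[[14,2],[17,0]]
[[14,20],[17,0]]
[[14,20],[17,0],[33,8],[34,0]]
[[14,20],[17,0],[23,1],[24,0],[33,8],[34,0]]
[[14,20],[23,1],[24,0],[33,8],[34,0]]
[[2,1],[14,20],[23,1],[24,0],[33,8],[34,0]]
[[2,1],[4,20],[23,1],[24,0],[33,8],[34,0]]
[[2,1],[4,20],[23,6],[31,0],[33,8],[34,0]]
[[2,1],[4,20],[23,6],[31,0],[33,8],[34,0]]
[[2,1],[3,9],[4,20],[23,6],[31,0],[33,8],[34,0]]
[[2,1],[3,9],[4,20],[23,6],[25,9],[28,6],[31,0],[33,8],[34,0]]
[[2,1],[3,9],[4,20],[23,6],[25,9],[28,6],[31,0],[33,8],[34,0]]
[[2,1],[3,9],[4,20],[23,6],[25,9],[28,6],[31,0],[33,8],[34,20],[49,0]]
[[2,1],[3,9],[4,20],[23,6],[25,9],[28,6],[31,0],[33,8],[34,20],[49,0]]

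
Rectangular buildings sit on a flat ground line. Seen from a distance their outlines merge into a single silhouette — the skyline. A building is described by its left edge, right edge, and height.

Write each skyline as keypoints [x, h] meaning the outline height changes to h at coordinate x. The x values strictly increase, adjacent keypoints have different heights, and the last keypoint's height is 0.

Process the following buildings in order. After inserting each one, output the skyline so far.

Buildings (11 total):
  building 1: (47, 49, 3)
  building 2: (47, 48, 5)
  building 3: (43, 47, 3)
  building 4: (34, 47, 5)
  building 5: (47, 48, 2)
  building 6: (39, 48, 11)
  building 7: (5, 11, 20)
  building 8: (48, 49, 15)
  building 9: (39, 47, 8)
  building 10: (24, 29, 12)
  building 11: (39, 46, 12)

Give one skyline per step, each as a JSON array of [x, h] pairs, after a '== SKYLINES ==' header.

== SKYLINES ==
[[47,3],[49,0]]
[[47,5],[48,3],[49,0]]
[[43,3],[47,5],[48,3],[49,0]]
[[34,5],[48,3],[49,0]]
[[34,5],[48,3],[49,0]]
[[34,5],[39,11],[48,3],[49,0]]
[[5,20],[11,0],[34,5],[39,11],[48,3],[49,0]]
[[5,20],[11,0],[34,5],[39,11],[48,15],[49,0]]
[[5,20],[11,0],[34,5],[39,11],[48,15],[49,0]]
[[5,20],[11,0],[24,12],[29,0],[34,5],[39,11],[48,15],[49,0]]
[[5,20],[11,0],[24,12],[29,0],[34,5],[39,12],[46,11],[48,15],[49,0]]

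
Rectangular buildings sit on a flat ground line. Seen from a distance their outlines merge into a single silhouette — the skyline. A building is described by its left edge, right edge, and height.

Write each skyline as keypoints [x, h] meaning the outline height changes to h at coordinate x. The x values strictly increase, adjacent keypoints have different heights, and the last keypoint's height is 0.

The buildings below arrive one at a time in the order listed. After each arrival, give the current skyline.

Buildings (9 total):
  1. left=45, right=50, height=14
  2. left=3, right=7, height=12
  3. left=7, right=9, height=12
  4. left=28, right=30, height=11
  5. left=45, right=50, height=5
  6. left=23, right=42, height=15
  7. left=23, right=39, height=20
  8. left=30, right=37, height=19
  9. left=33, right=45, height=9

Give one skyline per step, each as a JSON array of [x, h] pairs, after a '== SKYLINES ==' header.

== SKYLINES ==
[[45,14],[50,0]]
[[3,12],[7,0],[45,14],[50,0]]
[[3,12],[9,0],[45,14],[50,0]]
[[3,12],[9,0],[28,11],[30,0],[45,14],[50,0]]
[[3,12],[9,0],[28,11],[30,0],[45,14],[50,0]]
[[3,12],[9,0],[23,15],[42,0],[45,14],[50,0]]
[[3,12],[9,0],[23,20],[39,15],[42,0],[45,14],[50,0]]
[[3,12],[9,0],[23,20],[39,15],[42,0],[45,14],[50,0]]
[[3,12],[9,0],[23,20],[39,15],[42,9],[45,14],[50,0]]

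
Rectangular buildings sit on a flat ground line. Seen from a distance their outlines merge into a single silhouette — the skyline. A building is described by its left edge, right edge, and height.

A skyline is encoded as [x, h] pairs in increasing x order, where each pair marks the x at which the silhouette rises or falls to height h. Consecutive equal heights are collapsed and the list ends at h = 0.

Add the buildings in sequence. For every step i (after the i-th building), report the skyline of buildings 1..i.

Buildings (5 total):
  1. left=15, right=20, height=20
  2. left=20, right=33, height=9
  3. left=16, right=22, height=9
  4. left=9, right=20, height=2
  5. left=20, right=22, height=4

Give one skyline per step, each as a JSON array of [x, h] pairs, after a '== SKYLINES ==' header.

== SKYLINES ==
[[15,20],[20,0]]
[[15,20],[20,9],[33,0]]
[[15,20],[20,9],[33,0]]
[[9,2],[15,20],[20,9],[33,0]]
[[9,2],[15,20],[20,9],[33,0]]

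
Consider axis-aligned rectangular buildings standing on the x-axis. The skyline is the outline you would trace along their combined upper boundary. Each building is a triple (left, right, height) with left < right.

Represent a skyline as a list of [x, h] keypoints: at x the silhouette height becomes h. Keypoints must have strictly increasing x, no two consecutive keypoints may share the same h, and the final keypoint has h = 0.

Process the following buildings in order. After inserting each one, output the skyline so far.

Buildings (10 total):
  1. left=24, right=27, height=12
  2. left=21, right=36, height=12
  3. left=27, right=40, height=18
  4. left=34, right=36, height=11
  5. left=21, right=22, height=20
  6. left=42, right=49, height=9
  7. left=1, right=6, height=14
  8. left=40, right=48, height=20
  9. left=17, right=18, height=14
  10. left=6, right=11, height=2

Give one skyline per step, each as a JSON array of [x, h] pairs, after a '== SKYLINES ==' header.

== SKYLINES ==
[[24,12],[27,0]]
[[21,12],[36,0]]
[[21,12],[27,18],[40,0]]
[[21,12],[27,18],[40,0]]
[[21,20],[22,12],[27,18],[40,0]]
[[21,20],[22,12],[27,18],[40,0],[42,9],[49,0]]
[[1,14],[6,0],[21,20],[22,12],[27,18],[40,0],[42,9],[49,0]]
[[1,14],[6,0],[21,20],[22,12],[27,18],[40,20],[48,9],[49,0]]
[[1,14],[6,0],[17,14],[18,0],[21,20],[22,12],[27,18],[40,20],[48,9],[49,0]]
[[1,14],[6,2],[11,0],[17,14],[18,0],[21,20],[22,12],[27,18],[40,20],[48,9],[49,0]]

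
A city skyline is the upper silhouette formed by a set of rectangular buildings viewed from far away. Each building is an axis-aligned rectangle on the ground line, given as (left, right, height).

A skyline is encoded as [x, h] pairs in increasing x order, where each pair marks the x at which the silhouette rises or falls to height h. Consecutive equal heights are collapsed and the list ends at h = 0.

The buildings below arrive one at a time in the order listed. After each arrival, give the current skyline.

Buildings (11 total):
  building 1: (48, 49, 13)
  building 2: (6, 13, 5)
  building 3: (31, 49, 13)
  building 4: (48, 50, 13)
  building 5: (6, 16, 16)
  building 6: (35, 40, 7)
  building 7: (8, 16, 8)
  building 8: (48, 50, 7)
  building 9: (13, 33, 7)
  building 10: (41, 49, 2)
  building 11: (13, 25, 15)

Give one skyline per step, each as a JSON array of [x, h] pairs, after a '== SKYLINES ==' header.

== SKYLINES ==
[[48,13],[49,0]]
[[6,5],[13,0],[48,13],[49,0]]
[[6,5],[13,0],[31,13],[49,0]]
[[6,5],[13,0],[31,13],[50,0]]
[[6,16],[16,0],[31,13],[50,0]]
[[6,16],[16,0],[31,13],[50,0]]
[[6,16],[16,0],[31,13],[50,0]]
[[6,16],[16,0],[31,13],[50,0]]
[[6,16],[16,7],[31,13],[50,0]]
[[6,16],[16,7],[31,13],[50,0]]
[[6,16],[16,15],[25,7],[31,13],[50,0]]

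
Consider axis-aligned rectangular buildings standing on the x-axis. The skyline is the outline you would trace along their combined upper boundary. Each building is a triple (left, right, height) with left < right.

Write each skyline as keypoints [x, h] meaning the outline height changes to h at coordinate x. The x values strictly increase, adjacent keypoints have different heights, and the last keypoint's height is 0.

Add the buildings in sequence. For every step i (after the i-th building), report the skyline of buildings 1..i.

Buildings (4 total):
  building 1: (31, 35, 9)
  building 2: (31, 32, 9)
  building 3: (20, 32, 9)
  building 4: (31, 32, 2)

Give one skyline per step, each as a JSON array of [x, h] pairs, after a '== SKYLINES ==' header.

== SKYLINES ==
[[31,9],[35,0]]
[[31,9],[35,0]]
[[20,9],[35,0]]
[[20,9],[35,0]]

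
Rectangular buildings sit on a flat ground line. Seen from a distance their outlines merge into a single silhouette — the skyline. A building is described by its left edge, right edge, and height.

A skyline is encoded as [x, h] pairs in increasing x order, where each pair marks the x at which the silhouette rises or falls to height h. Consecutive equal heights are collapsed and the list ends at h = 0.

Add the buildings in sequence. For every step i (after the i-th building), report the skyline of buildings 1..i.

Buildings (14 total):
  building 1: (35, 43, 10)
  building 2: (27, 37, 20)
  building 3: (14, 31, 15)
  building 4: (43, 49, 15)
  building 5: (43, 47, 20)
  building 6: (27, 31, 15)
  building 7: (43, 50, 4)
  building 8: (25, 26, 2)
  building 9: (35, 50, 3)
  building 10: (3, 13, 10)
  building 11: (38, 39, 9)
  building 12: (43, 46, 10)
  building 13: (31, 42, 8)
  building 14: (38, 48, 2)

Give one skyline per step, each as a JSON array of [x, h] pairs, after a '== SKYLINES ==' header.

== SKYLINES ==
[[35,10],[43,0]]
[[27,20],[37,10],[43,0]]
[[14,15],[27,20],[37,10],[43,0]]
[[14,15],[27,20],[37,10],[43,15],[49,0]]
[[14,15],[27,20],[37,10],[43,20],[47,15],[49,0]]
[[14,15],[27,20],[37,10],[43,20],[47,15],[49,0]]
[[14,15],[27,20],[37,10],[43,20],[47,15],[49,4],[50,0]]
[[14,15],[27,20],[37,10],[43,20],[47,15],[49,4],[50,0]]
[[14,15],[27,20],[37,10],[43,20],[47,15],[49,4],[50,0]]
[[3,10],[13,0],[14,15],[27,20],[37,10],[43,20],[47,15],[49,4],[50,0]]
[[3,10],[13,0],[14,15],[27,20],[37,10],[43,20],[47,15],[49,4],[50,0]]
[[3,10],[13,0],[14,15],[27,20],[37,10],[43,20],[47,15],[49,4],[50,0]]
[[3,10],[13,0],[14,15],[27,20],[37,10],[43,20],[47,15],[49,4],[50,0]]
[[3,10],[13,0],[14,15],[27,20],[37,10],[43,20],[47,15],[49,4],[50,0]]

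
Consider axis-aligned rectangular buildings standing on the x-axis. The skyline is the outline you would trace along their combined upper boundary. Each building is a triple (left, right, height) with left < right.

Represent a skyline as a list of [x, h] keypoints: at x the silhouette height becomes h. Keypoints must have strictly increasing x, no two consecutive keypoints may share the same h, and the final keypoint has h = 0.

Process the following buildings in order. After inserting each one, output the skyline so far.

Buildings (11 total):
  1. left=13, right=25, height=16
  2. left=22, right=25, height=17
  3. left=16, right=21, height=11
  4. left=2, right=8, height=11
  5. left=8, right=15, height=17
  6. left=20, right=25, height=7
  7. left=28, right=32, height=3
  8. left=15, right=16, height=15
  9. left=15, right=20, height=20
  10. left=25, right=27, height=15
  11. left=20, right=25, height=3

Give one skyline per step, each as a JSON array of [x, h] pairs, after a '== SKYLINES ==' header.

== SKYLINES ==
[[13,16],[25,0]]
[[13,16],[22,17],[25,0]]
[[13,16],[22,17],[25,0]]
[[2,11],[8,0],[13,16],[22,17],[25,0]]
[[2,11],[8,17],[15,16],[22,17],[25,0]]
[[2,11],[8,17],[15,16],[22,17],[25,0]]
[[2,11],[8,17],[15,16],[22,17],[25,0],[28,3],[32,0]]
[[2,11],[8,17],[15,16],[22,17],[25,0],[28,3],[32,0]]
[[2,11],[8,17],[15,20],[20,16],[22,17],[25,0],[28,3],[32,0]]
[[2,11],[8,17],[15,20],[20,16],[22,17],[25,15],[27,0],[28,3],[32,0]]
[[2,11],[8,17],[15,20],[20,16],[22,17],[25,15],[27,0],[28,3],[32,0]]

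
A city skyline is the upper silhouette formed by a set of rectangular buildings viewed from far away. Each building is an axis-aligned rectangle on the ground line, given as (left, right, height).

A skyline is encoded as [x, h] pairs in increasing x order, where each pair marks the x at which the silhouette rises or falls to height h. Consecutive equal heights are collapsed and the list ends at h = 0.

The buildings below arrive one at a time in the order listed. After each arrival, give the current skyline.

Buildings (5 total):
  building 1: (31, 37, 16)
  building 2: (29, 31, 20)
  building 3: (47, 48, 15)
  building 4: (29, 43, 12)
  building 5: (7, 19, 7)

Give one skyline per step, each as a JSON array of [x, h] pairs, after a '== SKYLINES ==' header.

== SKYLINES ==
[[31,16],[37,0]]
[[29,20],[31,16],[37,0]]
[[29,20],[31,16],[37,0],[47,15],[48,0]]
[[29,20],[31,16],[37,12],[43,0],[47,15],[48,0]]
[[7,7],[19,0],[29,20],[31,16],[37,12],[43,0],[47,15],[48,0]]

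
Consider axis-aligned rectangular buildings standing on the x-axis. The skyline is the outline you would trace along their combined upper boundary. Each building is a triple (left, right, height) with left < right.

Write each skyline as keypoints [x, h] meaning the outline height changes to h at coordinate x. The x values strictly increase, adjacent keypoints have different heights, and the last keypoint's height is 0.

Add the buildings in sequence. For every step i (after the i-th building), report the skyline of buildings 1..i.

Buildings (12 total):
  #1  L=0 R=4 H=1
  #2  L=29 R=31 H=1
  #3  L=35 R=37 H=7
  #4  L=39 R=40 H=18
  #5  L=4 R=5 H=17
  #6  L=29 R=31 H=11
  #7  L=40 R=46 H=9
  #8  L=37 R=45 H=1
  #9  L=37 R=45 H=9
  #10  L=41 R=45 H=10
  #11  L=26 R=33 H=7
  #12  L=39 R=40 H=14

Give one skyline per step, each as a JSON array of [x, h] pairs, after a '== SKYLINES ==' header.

== SKYLINES ==
[[0,1],[4,0]]
[[0,1],[4,0],[29,1],[31,0]]
[[0,1],[4,0],[29,1],[31,0],[35,7],[37,0]]
[[0,1],[4,0],[29,1],[31,0],[35,7],[37,0],[39,18],[40,0]]
[[0,1],[4,17],[5,0],[29,1],[31,0],[35,7],[37,0],[39,18],[40,0]]
[[0,1],[4,17],[5,0],[29,11],[31,0],[35,7],[37,0],[39,18],[40,0]]
[[0,1],[4,17],[5,0],[29,11],[31,0],[35,7],[37,0],[39,18],[40,9],[46,0]]
[[0,1],[4,17],[5,0],[29,11],[31,0],[35,7],[37,1],[39,18],[40,9],[46,0]]
[[0,1],[4,17],[5,0],[29,11],[31,0],[35,7],[37,9],[39,18],[40,9],[46,0]]
[[0,1],[4,17],[5,0],[29,11],[31,0],[35,7],[37,9],[39,18],[40,9],[41,10],[45,9],[46,0]]
[[0,1],[4,17],[5,0],[26,7],[29,11],[31,7],[33,0],[35,7],[37,9],[39,18],[40,9],[41,10],[45,9],[46,0]]
[[0,1],[4,17],[5,0],[26,7],[29,11],[31,7],[33,0],[35,7],[37,9],[39,18],[40,9],[41,10],[45,9],[46,0]]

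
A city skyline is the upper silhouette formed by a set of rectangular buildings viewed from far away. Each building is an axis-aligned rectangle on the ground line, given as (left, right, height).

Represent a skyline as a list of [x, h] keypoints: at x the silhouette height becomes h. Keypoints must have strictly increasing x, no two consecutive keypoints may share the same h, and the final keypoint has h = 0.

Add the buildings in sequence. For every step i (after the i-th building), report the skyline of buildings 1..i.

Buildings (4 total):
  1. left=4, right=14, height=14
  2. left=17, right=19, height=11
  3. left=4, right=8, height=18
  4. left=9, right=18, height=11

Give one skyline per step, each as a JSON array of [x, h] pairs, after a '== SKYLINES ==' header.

== SKYLINES ==
[[4,14],[14,0]]
[[4,14],[14,0],[17,11],[19,0]]
[[4,18],[8,14],[14,0],[17,11],[19,0]]
[[4,18],[8,14],[14,11],[19,0]]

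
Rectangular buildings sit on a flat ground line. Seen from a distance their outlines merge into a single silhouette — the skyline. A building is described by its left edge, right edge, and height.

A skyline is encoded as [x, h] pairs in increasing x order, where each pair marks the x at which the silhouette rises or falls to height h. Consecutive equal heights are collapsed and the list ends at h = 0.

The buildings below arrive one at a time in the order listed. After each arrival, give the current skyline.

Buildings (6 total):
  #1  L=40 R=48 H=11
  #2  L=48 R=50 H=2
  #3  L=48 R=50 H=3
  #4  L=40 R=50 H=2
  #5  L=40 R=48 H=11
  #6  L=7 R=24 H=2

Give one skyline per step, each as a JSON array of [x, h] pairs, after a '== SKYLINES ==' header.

== SKYLINES ==
[[40,11],[48,0]]
[[40,11],[48,2],[50,0]]
[[40,11],[48,3],[50,0]]
[[40,11],[48,3],[50,0]]
[[40,11],[48,3],[50,0]]
[[7,2],[24,0],[40,11],[48,3],[50,0]]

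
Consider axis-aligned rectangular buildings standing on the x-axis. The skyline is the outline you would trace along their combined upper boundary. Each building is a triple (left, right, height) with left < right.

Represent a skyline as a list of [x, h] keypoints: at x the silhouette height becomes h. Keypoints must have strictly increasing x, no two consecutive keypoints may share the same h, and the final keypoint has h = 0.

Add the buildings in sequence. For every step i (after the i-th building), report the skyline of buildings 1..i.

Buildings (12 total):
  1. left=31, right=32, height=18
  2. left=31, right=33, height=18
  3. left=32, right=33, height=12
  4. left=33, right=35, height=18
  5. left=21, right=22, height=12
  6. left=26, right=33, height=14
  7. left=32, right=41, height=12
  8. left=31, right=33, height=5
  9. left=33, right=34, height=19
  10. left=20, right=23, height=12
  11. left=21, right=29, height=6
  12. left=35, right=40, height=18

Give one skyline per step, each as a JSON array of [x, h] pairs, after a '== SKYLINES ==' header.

== SKYLINES ==
[[31,18],[32,0]]
[[31,18],[33,0]]
[[31,18],[33,0]]
[[31,18],[35,0]]
[[21,12],[22,0],[31,18],[35,0]]
[[21,12],[22,0],[26,14],[31,18],[35,0]]
[[21,12],[22,0],[26,14],[31,18],[35,12],[41,0]]
[[21,12],[22,0],[26,14],[31,18],[35,12],[41,0]]
[[21,12],[22,0],[26,14],[31,18],[33,19],[34,18],[35,12],[41,0]]
[[20,12],[23,0],[26,14],[31,18],[33,19],[34,18],[35,12],[41,0]]
[[20,12],[23,6],[26,14],[31,18],[33,19],[34,18],[35,12],[41,0]]
[[20,12],[23,6],[26,14],[31,18],[33,19],[34,18],[40,12],[41,0]]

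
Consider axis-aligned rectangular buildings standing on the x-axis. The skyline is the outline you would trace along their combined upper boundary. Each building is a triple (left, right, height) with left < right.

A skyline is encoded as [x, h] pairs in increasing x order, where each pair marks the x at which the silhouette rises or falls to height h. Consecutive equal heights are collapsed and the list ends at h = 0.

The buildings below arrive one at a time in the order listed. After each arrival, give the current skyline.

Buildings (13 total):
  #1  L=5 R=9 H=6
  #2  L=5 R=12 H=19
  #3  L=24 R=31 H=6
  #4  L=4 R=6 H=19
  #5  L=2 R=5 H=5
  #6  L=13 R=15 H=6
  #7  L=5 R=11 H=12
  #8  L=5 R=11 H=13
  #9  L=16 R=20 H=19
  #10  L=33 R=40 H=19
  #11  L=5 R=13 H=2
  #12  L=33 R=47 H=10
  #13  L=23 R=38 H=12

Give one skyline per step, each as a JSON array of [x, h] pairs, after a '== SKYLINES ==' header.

== SKYLINES ==
[[5,6],[9,0]]
[[5,19],[12,0]]
[[5,19],[12,0],[24,6],[31,0]]
[[4,19],[12,0],[24,6],[31,0]]
[[2,5],[4,19],[12,0],[24,6],[31,0]]
[[2,5],[4,19],[12,0],[13,6],[15,0],[24,6],[31,0]]
[[2,5],[4,19],[12,0],[13,6],[15,0],[24,6],[31,0]]
[[2,5],[4,19],[12,0],[13,6],[15,0],[24,6],[31,0]]
[[2,5],[4,19],[12,0],[13,6],[15,0],[16,19],[20,0],[24,6],[31,0]]
[[2,5],[4,19],[12,0],[13,6],[15,0],[16,19],[20,0],[24,6],[31,0],[33,19],[40,0]]
[[2,5],[4,19],[12,2],[13,6],[15,0],[16,19],[20,0],[24,6],[31,0],[33,19],[40,0]]
[[2,5],[4,19],[12,2],[13,6],[15,0],[16,19],[20,0],[24,6],[31,0],[33,19],[40,10],[47,0]]
[[2,5],[4,19],[12,2],[13,6],[15,0],[16,19],[20,0],[23,12],[33,19],[40,10],[47,0]]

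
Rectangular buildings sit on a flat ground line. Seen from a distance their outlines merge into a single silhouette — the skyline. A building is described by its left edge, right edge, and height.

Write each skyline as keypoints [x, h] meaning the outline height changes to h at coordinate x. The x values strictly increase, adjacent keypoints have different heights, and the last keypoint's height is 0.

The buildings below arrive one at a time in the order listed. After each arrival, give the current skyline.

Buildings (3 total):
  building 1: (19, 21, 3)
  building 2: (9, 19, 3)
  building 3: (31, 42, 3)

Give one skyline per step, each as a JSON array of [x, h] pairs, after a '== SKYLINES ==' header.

== SKYLINES ==
[[19,3],[21,0]]
[[9,3],[21,0]]
[[9,3],[21,0],[31,3],[42,0]]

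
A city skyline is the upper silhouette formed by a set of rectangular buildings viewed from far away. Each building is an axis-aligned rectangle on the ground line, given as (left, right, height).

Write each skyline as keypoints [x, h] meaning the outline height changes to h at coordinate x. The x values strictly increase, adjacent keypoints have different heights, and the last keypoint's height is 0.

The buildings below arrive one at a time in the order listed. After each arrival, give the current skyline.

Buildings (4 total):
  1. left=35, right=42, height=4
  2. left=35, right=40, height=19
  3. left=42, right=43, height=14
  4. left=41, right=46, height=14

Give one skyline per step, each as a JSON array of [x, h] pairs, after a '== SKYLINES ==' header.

== SKYLINES ==
[[35,4],[42,0]]
[[35,19],[40,4],[42,0]]
[[35,19],[40,4],[42,14],[43,0]]
[[35,19],[40,4],[41,14],[46,0]]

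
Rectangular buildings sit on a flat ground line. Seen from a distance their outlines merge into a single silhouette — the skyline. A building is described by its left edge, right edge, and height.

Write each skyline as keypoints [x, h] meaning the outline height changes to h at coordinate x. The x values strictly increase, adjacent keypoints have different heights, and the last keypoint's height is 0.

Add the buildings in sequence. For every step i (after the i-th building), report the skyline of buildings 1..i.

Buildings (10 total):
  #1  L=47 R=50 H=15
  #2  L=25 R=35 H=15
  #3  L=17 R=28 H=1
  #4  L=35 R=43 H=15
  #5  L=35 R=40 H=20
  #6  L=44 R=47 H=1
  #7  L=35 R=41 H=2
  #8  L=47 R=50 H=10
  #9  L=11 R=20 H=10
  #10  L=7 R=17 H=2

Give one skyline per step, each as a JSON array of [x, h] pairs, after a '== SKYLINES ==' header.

== SKYLINES ==
[[47,15],[50,0]]
[[25,15],[35,0],[47,15],[50,0]]
[[17,1],[25,15],[35,0],[47,15],[50,0]]
[[17,1],[25,15],[43,0],[47,15],[50,0]]
[[17,1],[25,15],[35,20],[40,15],[43,0],[47,15],[50,0]]
[[17,1],[25,15],[35,20],[40,15],[43,0],[44,1],[47,15],[50,0]]
[[17,1],[25,15],[35,20],[40,15],[43,0],[44,1],[47,15],[50,0]]
[[17,1],[25,15],[35,20],[40,15],[43,0],[44,1],[47,15],[50,0]]
[[11,10],[20,1],[25,15],[35,20],[40,15],[43,0],[44,1],[47,15],[50,0]]
[[7,2],[11,10],[20,1],[25,15],[35,20],[40,15],[43,0],[44,1],[47,15],[50,0]]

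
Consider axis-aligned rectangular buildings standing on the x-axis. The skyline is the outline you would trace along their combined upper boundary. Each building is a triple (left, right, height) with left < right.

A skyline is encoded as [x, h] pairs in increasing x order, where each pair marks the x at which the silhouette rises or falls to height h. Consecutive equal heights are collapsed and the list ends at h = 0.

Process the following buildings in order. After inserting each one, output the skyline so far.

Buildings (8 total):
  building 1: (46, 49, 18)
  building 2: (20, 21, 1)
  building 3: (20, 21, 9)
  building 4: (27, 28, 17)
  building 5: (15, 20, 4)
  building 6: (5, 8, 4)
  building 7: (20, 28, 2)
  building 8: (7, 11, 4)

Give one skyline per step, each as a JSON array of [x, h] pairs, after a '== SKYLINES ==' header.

== SKYLINES ==
[[46,18],[49,0]]
[[20,1],[21,0],[46,18],[49,0]]
[[20,9],[21,0],[46,18],[49,0]]
[[20,9],[21,0],[27,17],[28,0],[46,18],[49,0]]
[[15,4],[20,9],[21,0],[27,17],[28,0],[46,18],[49,0]]
[[5,4],[8,0],[15,4],[20,9],[21,0],[27,17],[28,0],[46,18],[49,0]]
[[5,4],[8,0],[15,4],[20,9],[21,2],[27,17],[28,0],[46,18],[49,0]]
[[5,4],[11,0],[15,4],[20,9],[21,2],[27,17],[28,0],[46,18],[49,0]]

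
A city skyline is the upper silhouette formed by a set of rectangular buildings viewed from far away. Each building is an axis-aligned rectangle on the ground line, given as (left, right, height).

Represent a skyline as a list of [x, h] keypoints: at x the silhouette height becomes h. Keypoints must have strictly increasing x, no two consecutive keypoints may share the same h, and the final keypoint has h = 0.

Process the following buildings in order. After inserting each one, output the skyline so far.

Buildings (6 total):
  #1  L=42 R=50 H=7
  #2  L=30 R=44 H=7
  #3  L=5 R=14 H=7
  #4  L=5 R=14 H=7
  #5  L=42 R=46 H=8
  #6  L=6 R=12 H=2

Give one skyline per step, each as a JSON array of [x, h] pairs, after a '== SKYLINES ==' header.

== SKYLINES ==
[[42,7],[50,0]]
[[30,7],[50,0]]
[[5,7],[14,0],[30,7],[50,0]]
[[5,7],[14,0],[30,7],[50,0]]
[[5,7],[14,0],[30,7],[42,8],[46,7],[50,0]]
[[5,7],[14,0],[30,7],[42,8],[46,7],[50,0]]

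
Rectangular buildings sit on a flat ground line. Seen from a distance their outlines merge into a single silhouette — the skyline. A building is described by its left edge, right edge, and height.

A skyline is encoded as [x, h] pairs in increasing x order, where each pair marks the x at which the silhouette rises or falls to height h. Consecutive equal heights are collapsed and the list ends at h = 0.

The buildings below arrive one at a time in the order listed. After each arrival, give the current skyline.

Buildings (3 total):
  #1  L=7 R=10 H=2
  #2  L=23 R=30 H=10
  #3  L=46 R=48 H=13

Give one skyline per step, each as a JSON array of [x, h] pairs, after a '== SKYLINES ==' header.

== SKYLINES ==
[[7,2],[10,0]]
[[7,2],[10,0],[23,10],[30,0]]
[[7,2],[10,0],[23,10],[30,0],[46,13],[48,0]]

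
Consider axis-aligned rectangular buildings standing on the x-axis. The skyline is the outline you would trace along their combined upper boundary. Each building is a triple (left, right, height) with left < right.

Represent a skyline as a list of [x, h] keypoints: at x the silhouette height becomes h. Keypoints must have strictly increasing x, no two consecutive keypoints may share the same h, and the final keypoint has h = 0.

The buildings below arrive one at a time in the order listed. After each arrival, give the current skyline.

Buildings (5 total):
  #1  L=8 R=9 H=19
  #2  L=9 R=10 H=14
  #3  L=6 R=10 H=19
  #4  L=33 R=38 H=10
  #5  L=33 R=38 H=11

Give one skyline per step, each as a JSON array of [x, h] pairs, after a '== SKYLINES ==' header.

== SKYLINES ==
[[8,19],[9,0]]
[[8,19],[9,14],[10,0]]
[[6,19],[10,0]]
[[6,19],[10,0],[33,10],[38,0]]
[[6,19],[10,0],[33,11],[38,0]]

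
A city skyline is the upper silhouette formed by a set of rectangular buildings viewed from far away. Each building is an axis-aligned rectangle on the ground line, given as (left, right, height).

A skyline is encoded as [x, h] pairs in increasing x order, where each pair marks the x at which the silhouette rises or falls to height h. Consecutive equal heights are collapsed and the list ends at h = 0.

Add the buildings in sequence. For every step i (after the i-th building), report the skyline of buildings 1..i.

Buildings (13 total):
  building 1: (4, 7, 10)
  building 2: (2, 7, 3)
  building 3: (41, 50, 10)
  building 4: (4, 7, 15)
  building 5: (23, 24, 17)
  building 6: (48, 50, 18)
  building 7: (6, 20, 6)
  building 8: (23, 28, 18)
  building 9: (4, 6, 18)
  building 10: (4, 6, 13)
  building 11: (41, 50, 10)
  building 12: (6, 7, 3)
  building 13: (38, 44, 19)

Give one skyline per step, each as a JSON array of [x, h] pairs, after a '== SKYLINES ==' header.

== SKYLINES ==
[[4,10],[7,0]]
[[2,3],[4,10],[7,0]]
[[2,3],[4,10],[7,0],[41,10],[50,0]]
[[2,3],[4,15],[7,0],[41,10],[50,0]]
[[2,3],[4,15],[7,0],[23,17],[24,0],[41,10],[50,0]]
[[2,3],[4,15],[7,0],[23,17],[24,0],[41,10],[48,18],[50,0]]
[[2,3],[4,15],[7,6],[20,0],[23,17],[24,0],[41,10],[48,18],[50,0]]
[[2,3],[4,15],[7,6],[20,0],[23,18],[28,0],[41,10],[48,18],[50,0]]
[[2,3],[4,18],[6,15],[7,6],[20,0],[23,18],[28,0],[41,10],[48,18],[50,0]]
[[2,3],[4,18],[6,15],[7,6],[20,0],[23,18],[28,0],[41,10],[48,18],[50,0]]
[[2,3],[4,18],[6,15],[7,6],[20,0],[23,18],[28,0],[41,10],[48,18],[50,0]]
[[2,3],[4,18],[6,15],[7,6],[20,0],[23,18],[28,0],[41,10],[48,18],[50,0]]
[[2,3],[4,18],[6,15],[7,6],[20,0],[23,18],[28,0],[38,19],[44,10],[48,18],[50,0]]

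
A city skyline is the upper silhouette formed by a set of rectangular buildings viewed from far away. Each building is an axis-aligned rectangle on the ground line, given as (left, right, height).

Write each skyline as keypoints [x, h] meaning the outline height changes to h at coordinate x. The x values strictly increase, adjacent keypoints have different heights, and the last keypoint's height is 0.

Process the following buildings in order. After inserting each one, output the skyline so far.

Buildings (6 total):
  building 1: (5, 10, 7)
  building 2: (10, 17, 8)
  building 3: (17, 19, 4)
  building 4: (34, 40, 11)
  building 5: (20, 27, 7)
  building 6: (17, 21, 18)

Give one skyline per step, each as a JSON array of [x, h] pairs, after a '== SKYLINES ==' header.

== SKYLINES ==
[[5,7],[10,0]]
[[5,7],[10,8],[17,0]]
[[5,7],[10,8],[17,4],[19,0]]
[[5,7],[10,8],[17,4],[19,0],[34,11],[40,0]]
[[5,7],[10,8],[17,4],[19,0],[20,7],[27,0],[34,11],[40,0]]
[[5,7],[10,8],[17,18],[21,7],[27,0],[34,11],[40,0]]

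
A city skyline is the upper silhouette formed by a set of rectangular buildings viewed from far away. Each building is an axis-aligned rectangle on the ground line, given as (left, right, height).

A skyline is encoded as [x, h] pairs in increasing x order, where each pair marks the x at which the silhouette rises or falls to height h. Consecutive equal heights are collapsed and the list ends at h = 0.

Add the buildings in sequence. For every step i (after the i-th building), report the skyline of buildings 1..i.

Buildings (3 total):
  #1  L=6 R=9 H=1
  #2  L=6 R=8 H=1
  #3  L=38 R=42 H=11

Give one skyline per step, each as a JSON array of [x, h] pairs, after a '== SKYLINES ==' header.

== SKYLINES ==
[[6,1],[9,0]]
[[6,1],[9,0]]
[[6,1],[9,0],[38,11],[42,0]]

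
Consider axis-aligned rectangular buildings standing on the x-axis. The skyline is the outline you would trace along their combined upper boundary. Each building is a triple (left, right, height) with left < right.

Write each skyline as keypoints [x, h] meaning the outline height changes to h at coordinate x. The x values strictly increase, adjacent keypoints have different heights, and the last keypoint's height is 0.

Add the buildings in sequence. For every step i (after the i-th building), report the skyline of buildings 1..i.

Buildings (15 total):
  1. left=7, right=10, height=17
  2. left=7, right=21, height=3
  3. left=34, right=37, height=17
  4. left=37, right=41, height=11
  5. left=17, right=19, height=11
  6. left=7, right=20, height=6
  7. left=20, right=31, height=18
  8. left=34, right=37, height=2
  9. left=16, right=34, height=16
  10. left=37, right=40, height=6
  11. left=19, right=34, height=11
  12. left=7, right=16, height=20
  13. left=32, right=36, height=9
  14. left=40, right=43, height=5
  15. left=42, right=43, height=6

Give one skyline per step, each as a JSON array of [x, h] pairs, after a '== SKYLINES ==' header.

== SKYLINES ==
[[7,17],[10,0]]
[[7,17],[10,3],[21,0]]
[[7,17],[10,3],[21,0],[34,17],[37,0]]
[[7,17],[10,3],[21,0],[34,17],[37,11],[41,0]]
[[7,17],[10,3],[17,11],[19,3],[21,0],[34,17],[37,11],[41,0]]
[[7,17],[10,6],[17,11],[19,6],[20,3],[21,0],[34,17],[37,11],[41,0]]
[[7,17],[10,6],[17,11],[19,6],[20,18],[31,0],[34,17],[37,11],[41,0]]
[[7,17],[10,6],[17,11],[19,6],[20,18],[31,0],[34,17],[37,11],[41,0]]
[[7,17],[10,6],[16,16],[20,18],[31,16],[34,17],[37,11],[41,0]]
[[7,17],[10,6],[16,16],[20,18],[31,16],[34,17],[37,11],[41,0]]
[[7,17],[10,6],[16,16],[20,18],[31,16],[34,17],[37,11],[41,0]]
[[7,20],[16,16],[20,18],[31,16],[34,17],[37,11],[41,0]]
[[7,20],[16,16],[20,18],[31,16],[34,17],[37,11],[41,0]]
[[7,20],[16,16],[20,18],[31,16],[34,17],[37,11],[41,5],[43,0]]
[[7,20],[16,16],[20,18],[31,16],[34,17],[37,11],[41,5],[42,6],[43,0]]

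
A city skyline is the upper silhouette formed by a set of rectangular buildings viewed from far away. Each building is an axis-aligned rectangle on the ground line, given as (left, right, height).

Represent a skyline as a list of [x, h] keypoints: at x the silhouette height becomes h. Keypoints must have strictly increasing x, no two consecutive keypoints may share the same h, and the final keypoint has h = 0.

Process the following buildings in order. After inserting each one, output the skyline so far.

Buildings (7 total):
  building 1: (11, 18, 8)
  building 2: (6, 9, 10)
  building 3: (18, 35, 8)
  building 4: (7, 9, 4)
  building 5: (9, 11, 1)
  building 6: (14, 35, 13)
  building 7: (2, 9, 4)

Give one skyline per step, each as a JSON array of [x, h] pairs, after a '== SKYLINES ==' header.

== SKYLINES ==
[[11,8],[18,0]]
[[6,10],[9,0],[11,8],[18,0]]
[[6,10],[9,0],[11,8],[35,0]]
[[6,10],[9,0],[11,8],[35,0]]
[[6,10],[9,1],[11,8],[35,0]]
[[6,10],[9,1],[11,8],[14,13],[35,0]]
[[2,4],[6,10],[9,1],[11,8],[14,13],[35,0]]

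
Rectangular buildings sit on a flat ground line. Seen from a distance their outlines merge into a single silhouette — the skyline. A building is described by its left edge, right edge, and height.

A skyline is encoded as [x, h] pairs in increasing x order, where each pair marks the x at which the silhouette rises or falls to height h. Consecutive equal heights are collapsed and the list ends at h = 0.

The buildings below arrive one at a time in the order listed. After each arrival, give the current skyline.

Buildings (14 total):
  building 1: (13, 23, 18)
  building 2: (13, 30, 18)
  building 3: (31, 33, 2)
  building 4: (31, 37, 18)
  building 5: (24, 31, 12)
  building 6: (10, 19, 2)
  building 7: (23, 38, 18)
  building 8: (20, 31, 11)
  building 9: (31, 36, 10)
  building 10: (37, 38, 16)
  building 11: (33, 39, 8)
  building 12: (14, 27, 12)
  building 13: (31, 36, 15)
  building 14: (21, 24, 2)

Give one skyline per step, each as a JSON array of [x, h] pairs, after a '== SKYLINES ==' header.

== SKYLINES ==
[[13,18],[23,0]]
[[13,18],[30,0]]
[[13,18],[30,0],[31,2],[33,0]]
[[13,18],[30,0],[31,18],[37,0]]
[[13,18],[30,12],[31,18],[37,0]]
[[10,2],[13,18],[30,12],[31,18],[37,0]]
[[10,2],[13,18],[38,0]]
[[10,2],[13,18],[38,0]]
[[10,2],[13,18],[38,0]]
[[10,2],[13,18],[38,0]]
[[10,2],[13,18],[38,8],[39,0]]
[[10,2],[13,18],[38,8],[39,0]]
[[10,2],[13,18],[38,8],[39,0]]
[[10,2],[13,18],[38,8],[39,0]]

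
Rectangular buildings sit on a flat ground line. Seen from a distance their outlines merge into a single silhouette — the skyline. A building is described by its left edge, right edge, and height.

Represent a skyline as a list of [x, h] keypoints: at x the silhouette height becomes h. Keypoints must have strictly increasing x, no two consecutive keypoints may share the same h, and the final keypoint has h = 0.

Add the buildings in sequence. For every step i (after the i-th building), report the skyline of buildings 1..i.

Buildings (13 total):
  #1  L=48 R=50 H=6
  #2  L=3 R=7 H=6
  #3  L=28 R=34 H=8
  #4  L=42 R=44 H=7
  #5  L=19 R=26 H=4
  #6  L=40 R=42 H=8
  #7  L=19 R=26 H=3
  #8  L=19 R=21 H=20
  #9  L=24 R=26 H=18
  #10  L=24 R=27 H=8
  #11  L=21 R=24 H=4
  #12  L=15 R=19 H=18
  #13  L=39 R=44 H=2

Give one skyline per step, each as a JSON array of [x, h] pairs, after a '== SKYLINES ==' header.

== SKYLINES ==
[[48,6],[50,0]]
[[3,6],[7,0],[48,6],[50,0]]
[[3,6],[7,0],[28,8],[34,0],[48,6],[50,0]]
[[3,6],[7,0],[28,8],[34,0],[42,7],[44,0],[48,6],[50,0]]
[[3,6],[7,0],[19,4],[26,0],[28,8],[34,0],[42,7],[44,0],[48,6],[50,0]]
[[3,6],[7,0],[19,4],[26,0],[28,8],[34,0],[40,8],[42,7],[44,0],[48,6],[50,0]]
[[3,6],[7,0],[19,4],[26,0],[28,8],[34,0],[40,8],[42,7],[44,0],[48,6],[50,0]]
[[3,6],[7,0],[19,20],[21,4],[26,0],[28,8],[34,0],[40,8],[42,7],[44,0],[48,6],[50,0]]
[[3,6],[7,0],[19,20],[21,4],[24,18],[26,0],[28,8],[34,0],[40,8],[42,7],[44,0],[48,6],[50,0]]
[[3,6],[7,0],[19,20],[21,4],[24,18],[26,8],[27,0],[28,8],[34,0],[40,8],[42,7],[44,0],[48,6],[50,0]]
[[3,6],[7,0],[19,20],[21,4],[24,18],[26,8],[27,0],[28,8],[34,0],[40,8],[42,7],[44,0],[48,6],[50,0]]
[[3,6],[7,0],[15,18],[19,20],[21,4],[24,18],[26,8],[27,0],[28,8],[34,0],[40,8],[42,7],[44,0],[48,6],[50,0]]
[[3,6],[7,0],[15,18],[19,20],[21,4],[24,18],[26,8],[27,0],[28,8],[34,0],[39,2],[40,8],[42,7],[44,0],[48,6],[50,0]]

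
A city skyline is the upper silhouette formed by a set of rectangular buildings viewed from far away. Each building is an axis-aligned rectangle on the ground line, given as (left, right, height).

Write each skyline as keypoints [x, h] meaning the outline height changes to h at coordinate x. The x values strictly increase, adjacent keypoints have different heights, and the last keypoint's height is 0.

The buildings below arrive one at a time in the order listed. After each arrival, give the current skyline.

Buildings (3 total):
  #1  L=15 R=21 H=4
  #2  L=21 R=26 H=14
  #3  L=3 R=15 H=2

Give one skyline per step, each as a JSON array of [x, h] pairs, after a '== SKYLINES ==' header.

== SKYLINES ==
[[15,4],[21,0]]
[[15,4],[21,14],[26,0]]
[[3,2],[15,4],[21,14],[26,0]]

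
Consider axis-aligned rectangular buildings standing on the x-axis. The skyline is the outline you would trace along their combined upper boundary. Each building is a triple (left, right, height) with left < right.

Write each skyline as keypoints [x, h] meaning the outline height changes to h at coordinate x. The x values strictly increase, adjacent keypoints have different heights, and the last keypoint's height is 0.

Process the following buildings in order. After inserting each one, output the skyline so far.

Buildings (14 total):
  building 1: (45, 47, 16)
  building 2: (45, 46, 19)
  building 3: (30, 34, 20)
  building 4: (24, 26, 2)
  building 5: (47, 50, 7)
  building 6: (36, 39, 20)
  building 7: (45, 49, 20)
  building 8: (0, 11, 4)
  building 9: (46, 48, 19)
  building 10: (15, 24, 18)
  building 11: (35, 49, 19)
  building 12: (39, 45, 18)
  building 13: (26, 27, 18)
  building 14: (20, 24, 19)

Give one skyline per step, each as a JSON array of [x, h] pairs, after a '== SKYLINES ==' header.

== SKYLINES ==
[[45,16],[47,0]]
[[45,19],[46,16],[47,0]]
[[30,20],[34,0],[45,19],[46,16],[47,0]]
[[24,2],[26,0],[30,20],[34,0],[45,19],[46,16],[47,0]]
[[24,2],[26,0],[30,20],[34,0],[45,19],[46,16],[47,7],[50,0]]
[[24,2],[26,0],[30,20],[34,0],[36,20],[39,0],[45,19],[46,16],[47,7],[50,0]]
[[24,2],[26,0],[30,20],[34,0],[36,20],[39,0],[45,20],[49,7],[50,0]]
[[0,4],[11,0],[24,2],[26,0],[30,20],[34,0],[36,20],[39,0],[45,20],[49,7],[50,0]]
[[0,4],[11,0],[24,2],[26,0],[30,20],[34,0],[36,20],[39,0],[45,20],[49,7],[50,0]]
[[0,4],[11,0],[15,18],[24,2],[26,0],[30,20],[34,0],[36,20],[39,0],[45,20],[49,7],[50,0]]
[[0,4],[11,0],[15,18],[24,2],[26,0],[30,20],[34,0],[35,19],[36,20],[39,19],[45,20],[49,7],[50,0]]
[[0,4],[11,0],[15,18],[24,2],[26,0],[30,20],[34,0],[35,19],[36,20],[39,19],[45,20],[49,7],[50,0]]
[[0,4],[11,0],[15,18],[24,2],[26,18],[27,0],[30,20],[34,0],[35,19],[36,20],[39,19],[45,20],[49,7],[50,0]]
[[0,4],[11,0],[15,18],[20,19],[24,2],[26,18],[27,0],[30,20],[34,0],[35,19],[36,20],[39,19],[45,20],[49,7],[50,0]]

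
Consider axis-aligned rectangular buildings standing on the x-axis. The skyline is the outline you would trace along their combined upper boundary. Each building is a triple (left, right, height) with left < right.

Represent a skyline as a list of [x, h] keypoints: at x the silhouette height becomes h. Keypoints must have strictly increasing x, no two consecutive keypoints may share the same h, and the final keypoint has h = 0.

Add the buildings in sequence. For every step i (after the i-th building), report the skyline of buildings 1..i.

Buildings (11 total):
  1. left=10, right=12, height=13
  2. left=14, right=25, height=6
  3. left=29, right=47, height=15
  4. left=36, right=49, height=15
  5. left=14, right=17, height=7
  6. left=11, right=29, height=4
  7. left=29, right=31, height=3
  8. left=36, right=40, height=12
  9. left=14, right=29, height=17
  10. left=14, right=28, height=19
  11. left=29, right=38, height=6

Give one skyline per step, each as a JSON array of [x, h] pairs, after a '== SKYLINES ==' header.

== SKYLINES ==
[[10,13],[12,0]]
[[10,13],[12,0],[14,6],[25,0]]
[[10,13],[12,0],[14,6],[25,0],[29,15],[47,0]]
[[10,13],[12,0],[14,6],[25,0],[29,15],[49,0]]
[[10,13],[12,0],[14,7],[17,6],[25,0],[29,15],[49,0]]
[[10,13],[12,4],[14,7],[17,6],[25,4],[29,15],[49,0]]
[[10,13],[12,4],[14,7],[17,6],[25,4],[29,15],[49,0]]
[[10,13],[12,4],[14,7],[17,6],[25,4],[29,15],[49,0]]
[[10,13],[12,4],[14,17],[29,15],[49,0]]
[[10,13],[12,4],[14,19],[28,17],[29,15],[49,0]]
[[10,13],[12,4],[14,19],[28,17],[29,15],[49,0]]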